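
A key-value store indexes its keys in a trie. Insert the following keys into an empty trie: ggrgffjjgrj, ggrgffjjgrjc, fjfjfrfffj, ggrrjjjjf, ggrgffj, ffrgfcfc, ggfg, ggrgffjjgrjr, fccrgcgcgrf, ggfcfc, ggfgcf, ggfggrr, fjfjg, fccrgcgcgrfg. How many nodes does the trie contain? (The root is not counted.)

58

Trace insertions, counting only characters that open a new branch:
  "ggrgffjjgrj" → 11 new (g, g, r, g, f, f, j, j, g, r, j)
  "ggrgffjjgrjc" → prefix "ggrgffjjgrj" already present; 1 new (c)
  "fjfjfrfffj" → 10 new (f, j, f, j, f, r, f, f, f, j)
  "ggrrjjjjf" → prefix "ggr" already present; 6 new (r, j, j, j, j, f)
  "ggrgffj" → prefix "ggrgffj" already present; 0 new (none)
  "ffrgfcfc" → prefix "f" already present; 7 new (f, r, g, f, c, f, c)
  "ggfg" → prefix "gg" already present; 2 new (f, g)
  "ggrgffjjgrjr" → prefix "ggrgffjjgrj" already present; 1 new (r)
  "fccrgcgcgrf" → prefix "f" already present; 10 new (c, c, r, g, c, g, c, g, r, f)
  "ggfcfc" → prefix "ggf" already present; 3 new (c, f, c)
  "ggfgcf" → prefix "ggfg" already present; 2 new (c, f)
  "ggfggrr" → prefix "ggfg" already present; 3 new (g, r, r)
  "fjfjg" → prefix "fjfj" already present; 1 new (g)
  "fccrgcgcgrfg" → prefix "fccrgcgcgrf" already present; 1 new (g)
Total nodes = 11 + 1 + 10 + 6 + 0 + 7 + 2 + 1 + 10 + 3 + 2 + 3 + 1 + 1 = 58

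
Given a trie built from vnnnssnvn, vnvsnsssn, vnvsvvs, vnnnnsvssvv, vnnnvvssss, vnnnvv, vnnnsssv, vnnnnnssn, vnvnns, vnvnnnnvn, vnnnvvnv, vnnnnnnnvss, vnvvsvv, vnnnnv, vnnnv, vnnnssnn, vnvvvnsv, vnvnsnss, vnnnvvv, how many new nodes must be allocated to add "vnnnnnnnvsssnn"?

3

The longest prefix of "vnnnnnnnvsssnn" already in the trie is "vnnnnnnnvss" (length 11).
Each of the 3 remaining characters creates one node.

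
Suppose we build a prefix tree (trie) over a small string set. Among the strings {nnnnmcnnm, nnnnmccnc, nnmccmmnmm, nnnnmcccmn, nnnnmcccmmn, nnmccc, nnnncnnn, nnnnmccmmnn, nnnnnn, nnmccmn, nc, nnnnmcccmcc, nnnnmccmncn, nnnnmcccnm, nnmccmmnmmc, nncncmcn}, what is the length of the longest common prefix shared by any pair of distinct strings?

The deepest shared node is where two words last agree before diverging.
"nnmccmmnmm" and "nnmccmmnmmc" agree on "nnmccmmnmm" (10 characters) before diverging; nothing deeper is shared.
Longest shared-prefix length: 10

10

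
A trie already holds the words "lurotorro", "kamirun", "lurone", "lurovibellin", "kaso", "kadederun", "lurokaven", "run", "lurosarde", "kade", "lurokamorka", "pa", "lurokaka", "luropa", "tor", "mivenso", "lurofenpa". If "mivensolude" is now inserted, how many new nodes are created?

"mivenso" is already a path in the trie; the remaining "lude" must be added.
So 11 − 7 = 4 new nodes.

4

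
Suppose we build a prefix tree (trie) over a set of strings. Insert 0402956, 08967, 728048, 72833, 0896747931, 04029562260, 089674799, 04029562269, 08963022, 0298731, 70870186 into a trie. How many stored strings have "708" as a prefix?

1

Filter for entries beginning with "708":
Matches: "70870186"
Count: 1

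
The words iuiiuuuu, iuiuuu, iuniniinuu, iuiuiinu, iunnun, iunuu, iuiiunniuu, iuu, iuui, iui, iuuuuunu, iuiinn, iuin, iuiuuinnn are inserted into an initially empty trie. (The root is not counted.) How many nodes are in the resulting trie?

Insert word by word; a character creates a node only if that edge doesn't already exist:
  "iuiiuuuu" → 8 new (i, u, i, i, u, u, u, u)
  "iuiuuu" → prefix "iui" already present; 3 new (u, u, u)
  "iuniniinuu" → prefix "iu" already present; 8 new (n, i, n, i, i, n, u, u)
  "iuiuiinu" → prefix "iuiu" already present; 4 new (i, i, n, u)
  "iunnun" → prefix "iun" already present; 3 new (n, u, n)
  "iunuu" → prefix "iun" already present; 2 new (u, u)
  "iuiiunniuu" → prefix "iuiiu" already present; 5 new (n, n, i, u, u)
  "iuu" → prefix "iu" already present; 1 new (u)
  "iuui" → prefix "iuu" already present; 1 new (i)
  "iui" → prefix "iui" already present; 0 new (none)
  "iuuuuunu" → prefix "iuu" already present; 5 new (u, u, u, n, u)
  "iuiinn" → prefix "iuii" already present; 2 new (n, n)
  "iuin" → prefix "iui" already present; 1 new (n)
  "iuiuuinnn" → prefix "iuiuu" already present; 4 new (i, n, n, n)
Total nodes = 8 + 3 + 8 + 4 + 3 + 2 + 5 + 1 + 1 + 0 + 5 + 2 + 1 + 4 = 47

47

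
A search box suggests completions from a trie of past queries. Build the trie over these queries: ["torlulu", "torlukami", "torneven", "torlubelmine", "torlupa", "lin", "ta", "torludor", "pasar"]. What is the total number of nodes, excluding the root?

37

Count nodes per top-level branch (shared prefixes stored once):
  'l'-branch (lin): 3 nodes
  'p'-branch (pasar): 5 nodes
  't'-branch (ta, torlubelmine, torludor, torlukami, torlulu, torlupa, torneven): 29 nodes
Sum: 37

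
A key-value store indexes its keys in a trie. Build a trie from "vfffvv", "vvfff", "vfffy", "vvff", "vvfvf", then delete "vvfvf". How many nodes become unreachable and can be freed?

2

Walk "vvfvf" from the leaf back toward the root, removing each node that no remaining word uses.
The suffix "vf" (2 nodes) is used only by "vvfvf"; the node for "vvf" still has the child "f", so pruning stops there.
Nodes removed: 2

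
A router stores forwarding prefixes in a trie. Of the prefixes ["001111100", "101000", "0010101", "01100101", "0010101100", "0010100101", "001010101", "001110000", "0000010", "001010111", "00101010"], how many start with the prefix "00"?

Filter for entries beginning with "00":
Words under "00": 0000010, 0010100101, 0010101, 00101010, 001010101, 0010101100, 001010111, 001110000, 001111100
Count: 9

9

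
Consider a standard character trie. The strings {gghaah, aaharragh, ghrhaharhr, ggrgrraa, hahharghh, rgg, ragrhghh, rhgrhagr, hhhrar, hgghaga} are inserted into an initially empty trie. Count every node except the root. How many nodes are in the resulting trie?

67

Insert word by word; a character creates a node only if that edge doesn't already exist:
  "gghaah" → 6 new (g, g, h, a, a, h)
  "aaharragh" → 9 new (a, a, h, a, r, r, a, g, h)
  "ghrhaharhr" → prefix "g" already present; 9 new (h, r, h, a, h, a, r, h, r)
  "ggrgrraa" → prefix "gg" already present; 6 new (r, g, r, r, a, a)
  "hahharghh" → 9 new (h, a, h, h, a, r, g, h, h)
  "rgg" → 3 new (r, g, g)
  "ragrhghh" → prefix "r" already present; 7 new (a, g, r, h, g, h, h)
  "rhgrhagr" → prefix "r" already present; 7 new (h, g, r, h, a, g, r)
  "hhhrar" → prefix "h" already present; 5 new (h, h, r, a, r)
  "hgghaga" → prefix "h" already present; 6 new (g, g, h, a, g, a)
Total nodes = 6 + 9 + 9 + 6 + 9 + 3 + 7 + 7 + 5 + 6 = 67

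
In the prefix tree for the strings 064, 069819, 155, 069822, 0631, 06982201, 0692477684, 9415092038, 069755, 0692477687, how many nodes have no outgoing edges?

9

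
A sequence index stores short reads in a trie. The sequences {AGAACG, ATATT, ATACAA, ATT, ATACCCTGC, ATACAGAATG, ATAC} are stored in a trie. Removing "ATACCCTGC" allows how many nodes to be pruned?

Walk "ATACCCTGC" from the leaf back toward the root, removing each node that no remaining word uses.
The suffix "CCTGC" (5 nodes) is used only by "ATACCCTGC"; the node for "ATAC" still has the child "A", so pruning stops there.
Nodes removed: 5

5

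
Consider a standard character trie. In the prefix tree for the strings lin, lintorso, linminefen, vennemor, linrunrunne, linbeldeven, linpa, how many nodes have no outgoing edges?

Leaves are exactly the stored words that no other stored word extends.
Those words: "linbeldeven", "linminefen", "linpa", "linrunrunne", "lintorso", "vennemor"
Leaf count: 6

6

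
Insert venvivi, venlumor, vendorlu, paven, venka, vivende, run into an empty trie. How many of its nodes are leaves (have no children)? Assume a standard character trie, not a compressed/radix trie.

7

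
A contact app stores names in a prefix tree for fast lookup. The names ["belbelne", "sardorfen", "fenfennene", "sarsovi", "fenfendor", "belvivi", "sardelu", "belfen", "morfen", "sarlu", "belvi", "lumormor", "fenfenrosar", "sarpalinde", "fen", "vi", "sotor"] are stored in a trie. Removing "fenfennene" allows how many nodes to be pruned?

After clearing the end-marker at "fenfennene", prune upward until reaching a node still needed by another word.
The suffix "nene" (4 nodes) is used only by "fenfennene"; the node for "fenfen" still has the child "d", so pruning stops there.
Nodes removed: 4

4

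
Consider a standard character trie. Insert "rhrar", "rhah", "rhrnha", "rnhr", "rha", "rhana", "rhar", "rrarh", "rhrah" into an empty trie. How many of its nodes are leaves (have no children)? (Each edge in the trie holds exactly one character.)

8

A leaf is a node with no children — equivalently, the end of a word that is not a proper prefix of any other stored word.
Those words: "rhah", "rhana", "rhar", "rhrah", "rhrar", "rhrnha", "rnhr", "rrarh"
Leaf count: 8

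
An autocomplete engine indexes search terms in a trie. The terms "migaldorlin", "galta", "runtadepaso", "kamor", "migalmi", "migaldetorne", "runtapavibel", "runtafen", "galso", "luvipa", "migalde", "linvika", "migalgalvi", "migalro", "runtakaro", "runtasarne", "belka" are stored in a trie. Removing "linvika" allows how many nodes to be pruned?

After clearing the end-marker at "linvika", prune upward until reaching a node still needed by another word.
The suffix "invika" (6 nodes) is used only by "linvika"; the node for "l" still has the child "u", so pruning stops there.
Nodes removed: 6

6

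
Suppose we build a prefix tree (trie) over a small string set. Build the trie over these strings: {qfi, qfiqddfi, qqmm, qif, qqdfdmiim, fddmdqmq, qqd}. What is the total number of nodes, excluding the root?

28

For each word, the new-node count is its length minus the longest prefix already in the trie:
  "qfi" → 3 new (q, f, i)
  "qfiqddfi" → prefix "qfi" already present; 5 new (q, d, d, f, i)
  "qqmm" → prefix "q" already present; 3 new (q, m, m)
  "qif" → prefix "q" already present; 2 new (i, f)
  "qqdfdmiim" → prefix "qq" already present; 7 new (d, f, d, m, i, i, m)
  "fddmdqmq" → 8 new (f, d, d, m, d, q, m, q)
  "qqd" → prefix "qqd" already present; 0 new (none)
Total nodes = 3 + 5 + 3 + 2 + 7 + 8 + 0 = 28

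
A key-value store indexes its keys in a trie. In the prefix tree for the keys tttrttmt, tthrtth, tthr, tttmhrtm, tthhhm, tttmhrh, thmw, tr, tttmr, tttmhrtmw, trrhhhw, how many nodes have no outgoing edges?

8

Leaves are exactly the stored words that no other stored word extends.
Those words: "thmw", "trrhhhw", "tthhhm", "tthrtth", "tttmhrh", "tttmhrtmw", "tttmr", "tttrttmt"
Leaf count: 8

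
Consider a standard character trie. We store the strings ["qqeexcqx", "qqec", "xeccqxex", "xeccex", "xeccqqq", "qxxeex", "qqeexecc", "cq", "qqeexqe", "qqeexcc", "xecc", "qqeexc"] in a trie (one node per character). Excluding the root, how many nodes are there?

Trie structure (* marks end of a word):
(root)
├─ c
│  └─ q *
├─ q
│  ├─ q
│  │  └─ e
│  │     ├─ c *
│  │     └─ e
│  │        └─ x
│  │           ├─ c *
│  │           │  ├─ c *
│  │           │  └─ q
│  │           │     └─ x *
│  │           ├─ e
│  │           │  └─ c
│  │           │     └─ c *
│  │           └─ q
│  │              └─ e *
│  └─ x
│     └─ x
│        └─ e
│           └─ e
│              └─ x *
└─ x
   └─ e
      └─ c
         └─ c *
            ├─ e
            │  └─ x *
            └─ q
               ├─ q
               │  └─ q *
               └─ x
                  └─ e
                     └─ x *
Counting every labelled node above: 34.

34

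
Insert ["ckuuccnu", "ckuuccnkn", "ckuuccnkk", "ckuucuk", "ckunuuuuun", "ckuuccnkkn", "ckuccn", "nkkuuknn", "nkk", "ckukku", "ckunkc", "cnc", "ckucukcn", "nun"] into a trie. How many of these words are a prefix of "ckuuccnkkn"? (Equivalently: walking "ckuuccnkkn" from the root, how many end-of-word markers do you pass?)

2

Walk "ckuuccnkkn" from the root; an end-of-word marker is hit whenever a stored word is a prefix of "ckuuccnkkn".
Prefixes of the query that are stored words: "ckuuccnkk", "ckuuccnkkn"
Count: 2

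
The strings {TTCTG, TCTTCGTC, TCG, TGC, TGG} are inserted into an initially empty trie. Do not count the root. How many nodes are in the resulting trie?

Trie structure (* marks end of a word):
(root)
└─ T
   ├─ C
   │  ├─ G *
   │  └─ T
   │     └─ T
   │        └─ C
   │           └─ G
   │              └─ T
   │                 └─ C *
   ├─ G
   │  ├─ C *
   │  └─ G *
   └─ T
      └─ C
         └─ T
            └─ G *
Counting every labelled node above: 16.

16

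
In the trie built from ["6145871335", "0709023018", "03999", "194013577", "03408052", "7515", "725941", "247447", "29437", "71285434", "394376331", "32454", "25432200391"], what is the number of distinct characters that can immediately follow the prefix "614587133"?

1

The children of the "614587133" node are the distinct next characters among strings starting with "614587133".
Distinct next characters after "614587133": 5.
That node has 1 child edge.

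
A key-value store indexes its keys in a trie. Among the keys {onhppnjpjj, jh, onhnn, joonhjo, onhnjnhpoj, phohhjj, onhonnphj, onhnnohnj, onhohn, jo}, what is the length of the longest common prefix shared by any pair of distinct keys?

The deepest shared node is where two words last agree before diverging.
e.g. "onhnn" and "onhnnohnj" share the prefix "onhnn" of length 5; no pair shares a longer one.
Longest shared-prefix length: 5

5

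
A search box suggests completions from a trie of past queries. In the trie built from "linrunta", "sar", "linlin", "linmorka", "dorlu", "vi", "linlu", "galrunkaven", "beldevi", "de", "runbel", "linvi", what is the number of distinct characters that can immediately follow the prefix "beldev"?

Follow the path "beldev" to its node, then look at its outgoing edges.
Characters that immediately follow "beldev" among the stored strings: {i}.
That node has 1 child edge.

1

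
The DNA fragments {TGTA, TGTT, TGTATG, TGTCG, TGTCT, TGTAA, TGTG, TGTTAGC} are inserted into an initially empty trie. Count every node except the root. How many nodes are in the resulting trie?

Insert word by word; a character creates a node only if that edge doesn't already exist:
  "TGTA" → 4 new (T, G, T, A)
  "TGTT" → prefix "TGT" already present; 1 new (T)
  "TGTATG" → prefix "TGTA" already present; 2 new (T, G)
  "TGTCG" → prefix "TGT" already present; 2 new (C, G)
  "TGTCT" → prefix "TGTC" already present; 1 new (T)
  "TGTAA" → prefix "TGTA" already present; 1 new (A)
  "TGTG" → prefix "TGT" already present; 1 new (G)
  "TGTTAGC" → prefix "TGTT" already present; 3 new (A, G, C)
Total nodes = 4 + 1 + 2 + 2 + 1 + 1 + 1 + 3 = 15

15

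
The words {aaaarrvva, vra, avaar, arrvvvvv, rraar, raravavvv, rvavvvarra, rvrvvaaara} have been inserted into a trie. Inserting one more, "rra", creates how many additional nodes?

0

"rra" is already a full path in the trie; only an end-marker is added.
No new nodes are needed: 0.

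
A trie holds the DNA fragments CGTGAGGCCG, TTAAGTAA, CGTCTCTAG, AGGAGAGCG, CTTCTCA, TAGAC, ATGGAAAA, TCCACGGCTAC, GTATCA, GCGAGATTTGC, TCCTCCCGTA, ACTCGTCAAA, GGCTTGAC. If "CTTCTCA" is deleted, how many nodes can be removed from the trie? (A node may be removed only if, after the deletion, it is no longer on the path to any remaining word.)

6

Walk "CTTCTCA" from the leaf back toward the root, removing each node that no remaining word uses.
The suffix "TTCTCA" (6 nodes) is used only by "CTTCTCA"; the node for "C" still has the child "G", so pruning stops there.
Nodes removed: 6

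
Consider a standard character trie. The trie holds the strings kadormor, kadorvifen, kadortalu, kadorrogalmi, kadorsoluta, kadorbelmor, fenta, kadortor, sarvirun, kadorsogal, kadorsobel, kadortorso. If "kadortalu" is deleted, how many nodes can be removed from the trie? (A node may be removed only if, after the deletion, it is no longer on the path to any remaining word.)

A node on "kadortalu"'s path can go only if nothing else ends at it or branches off below it.
The suffix "alu" (3 nodes) is used only by "kadortalu"; the node for "kadort" still has the child "o", so pruning stops there.
Nodes removed: 3

3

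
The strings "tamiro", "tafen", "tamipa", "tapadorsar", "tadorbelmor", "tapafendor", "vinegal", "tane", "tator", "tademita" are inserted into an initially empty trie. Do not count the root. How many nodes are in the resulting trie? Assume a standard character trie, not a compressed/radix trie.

Trace insertions, counting only characters that open a new branch:
  "tamiro" → 6 new (t, a, m, i, r, o)
  "tafen" → prefix "ta" already present; 3 new (f, e, n)
  "tamipa" → prefix "tami" already present; 2 new (p, a)
  "tapadorsar" → prefix "ta" already present; 8 new (p, a, d, o, r, s, a, r)
  "tadorbelmor" → prefix "ta" already present; 9 new (d, o, r, b, e, l, m, o, r)
  "tapafendor" → prefix "tapa" already present; 6 new (f, e, n, d, o, r)
  "vinegal" → 7 new (v, i, n, e, g, a, l)
  "tane" → prefix "ta" already present; 2 new (n, e)
  "tator" → prefix "ta" already present; 3 new (t, o, r)
  "tademita" → prefix "tad" already present; 5 new (e, m, i, t, a)
Total nodes = 6 + 3 + 2 + 8 + 9 + 6 + 7 + 2 + 3 + 5 = 51

51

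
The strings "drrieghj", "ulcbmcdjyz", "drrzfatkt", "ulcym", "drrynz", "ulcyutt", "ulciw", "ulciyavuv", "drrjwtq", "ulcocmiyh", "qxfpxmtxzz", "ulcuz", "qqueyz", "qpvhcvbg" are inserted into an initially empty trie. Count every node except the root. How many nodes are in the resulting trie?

Insert word by word; a character creates a node only if that edge doesn't already exist:
  "drrieghj" → 8 new (d, r, r, i, e, g, h, j)
  "ulcbmcdjyz" → 10 new (u, l, c, b, m, c, d, j, y, z)
  "drrzfatkt" → prefix "drr" already present; 6 new (z, f, a, t, k, t)
  "ulcym" → prefix "ulc" already present; 2 new (y, m)
  "drrynz" → prefix "drr" already present; 3 new (y, n, z)
  "ulcyutt" → prefix "ulcy" already present; 3 new (u, t, t)
  "ulciw" → prefix "ulc" already present; 2 new (i, w)
  "ulciyavuv" → prefix "ulci" already present; 5 new (y, a, v, u, v)
  "drrjwtq" → prefix "drr" already present; 4 new (j, w, t, q)
  "ulcocmiyh" → prefix "ulc" already present; 6 new (o, c, m, i, y, h)
  "qxfpxmtxzz" → 10 new (q, x, f, p, x, m, t, x, z, z)
  "ulcuz" → prefix "ulc" already present; 2 new (u, z)
  "qqueyz" → prefix "q" already present; 5 new (q, u, e, y, z)
  "qpvhcvbg" → prefix "q" already present; 7 new (p, v, h, c, v, b, g)
Total nodes = 8 + 10 + 6 + 2 + 3 + 3 + 2 + 5 + 4 + 6 + 10 + 2 + 5 + 7 = 73

73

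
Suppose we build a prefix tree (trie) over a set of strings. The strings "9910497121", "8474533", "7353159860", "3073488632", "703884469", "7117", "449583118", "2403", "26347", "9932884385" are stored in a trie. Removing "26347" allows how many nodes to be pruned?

A node on "26347"'s path can go only if nothing else ends at it or branches off below it.
The suffix "6347" (4 nodes) is used only by "26347"; the node for "2" still has the child "4", so pruning stops there.
Nodes removed: 4

4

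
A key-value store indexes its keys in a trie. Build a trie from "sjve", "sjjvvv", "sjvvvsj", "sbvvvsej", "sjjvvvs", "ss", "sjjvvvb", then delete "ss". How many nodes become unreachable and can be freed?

A node on "ss"'s path can go only if nothing else ends at it or branches off below it.
The suffix "s" (1 node) is used only by "ss"; the node for "s" still has the child "j", so pruning stops there.
Nodes removed: 1

1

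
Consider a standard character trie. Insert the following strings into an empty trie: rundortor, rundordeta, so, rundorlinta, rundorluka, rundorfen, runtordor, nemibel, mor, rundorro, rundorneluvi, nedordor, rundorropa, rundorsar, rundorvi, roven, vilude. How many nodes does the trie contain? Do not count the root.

73

Count nodes per top-level branch (shared prefixes stored once):
  'm'-branch (mor): 3 nodes
  'n'-branch (nedordor, nemibel): 13 nodes
  'r'-branch (roven, rundordeta, rundorfen, rundorlinta, rundorluka, rundorneluvi, rundorro, rundorropa, rundorsar, rundortor, rundorvi, runtordor): 49 nodes
  's'-branch (so): 2 nodes
  'v'-branch (vilude): 6 nodes
Sum: 73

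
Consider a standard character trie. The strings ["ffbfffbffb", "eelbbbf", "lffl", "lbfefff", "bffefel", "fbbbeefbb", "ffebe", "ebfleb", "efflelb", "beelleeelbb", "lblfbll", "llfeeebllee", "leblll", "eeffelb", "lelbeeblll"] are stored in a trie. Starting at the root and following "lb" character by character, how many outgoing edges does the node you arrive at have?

2

Follow the path "lb" to its node, then look at its outgoing edges.
Distinct next characters after "lb": f, l.
That node has 2 child edges.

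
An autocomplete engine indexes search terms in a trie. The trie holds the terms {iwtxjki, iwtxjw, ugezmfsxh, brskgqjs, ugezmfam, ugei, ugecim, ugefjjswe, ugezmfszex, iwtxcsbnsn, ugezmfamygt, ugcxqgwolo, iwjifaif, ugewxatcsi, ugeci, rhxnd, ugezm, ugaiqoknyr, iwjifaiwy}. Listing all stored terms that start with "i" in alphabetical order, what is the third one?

Filter for "i…" and sort: "iwjifaif", "iwjifaiwy", "iwtxcsbnsn", "iwtxjki", "iwtxjw"
The 3rd is iwtxcsbnsn.

iwtxcsbnsn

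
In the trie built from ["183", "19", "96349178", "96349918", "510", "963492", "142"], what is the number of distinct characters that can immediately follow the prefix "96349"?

The children of the "96349" node are the distinct next characters among strings starting with "96349".
Distinct next characters after "96349": 1, 2, 9.
That node has 3 child edges.

3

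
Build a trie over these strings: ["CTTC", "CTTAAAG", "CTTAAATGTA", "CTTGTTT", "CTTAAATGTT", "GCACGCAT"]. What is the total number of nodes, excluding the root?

25

For each word, the new-node count is its length minus the longest prefix already in the trie:
  "CTTC" → 4 new (C, T, T, C)
  "CTTAAAG" → prefix "CTT" already present; 4 new (A, A, A, G)
  "CTTAAATGTA" → prefix "CTTAAA" already present; 4 new (T, G, T, A)
  "CTTGTTT" → prefix "CTT" already present; 4 new (G, T, T, T)
  "CTTAAATGTT" → prefix "CTTAAATGT" already present; 1 new (T)
  "GCACGCAT" → 8 new (G, C, A, C, G, C, A, T)
Total nodes = 4 + 4 + 4 + 4 + 1 + 8 = 25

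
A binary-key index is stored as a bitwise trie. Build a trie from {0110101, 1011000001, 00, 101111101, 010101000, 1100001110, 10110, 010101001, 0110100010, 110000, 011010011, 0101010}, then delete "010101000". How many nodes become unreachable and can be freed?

After clearing the end-marker at "010101000", prune upward until reaching a node still needed by another word.
The suffix "0" (1 node) is used only by "010101000"; the node for "01010100" still has the child "1", so pruning stops there.
Nodes removed: 1

1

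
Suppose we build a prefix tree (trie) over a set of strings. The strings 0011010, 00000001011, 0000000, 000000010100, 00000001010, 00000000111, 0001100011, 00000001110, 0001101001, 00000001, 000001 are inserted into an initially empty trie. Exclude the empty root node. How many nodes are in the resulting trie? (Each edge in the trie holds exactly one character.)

37

Count nodes per top-level branch (shared prefixes stored once):
  '0'-branch (0000000, 00000000111, 00000001, 00000001010, 000000010100, 00000001011, 00000001110, 000001, 0001100011, 0001101001, 0011010): 37 nodes
Sum: 37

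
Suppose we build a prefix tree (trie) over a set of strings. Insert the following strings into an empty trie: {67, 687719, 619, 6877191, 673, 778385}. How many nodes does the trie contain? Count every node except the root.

For each word, the new-node count is its length minus the longest prefix already in the trie:
  "67" → 2 new (6, 7)
  "687719" → prefix "6" already present; 5 new (8, 7, 7, 1, 9)
  "619" → prefix "6" already present; 2 new (1, 9)
  "6877191" → prefix "687719" already present; 1 new (1)
  "673" → prefix "67" already present; 1 new (3)
  "778385" → 6 new (7, 7, 8, 3, 8, 5)
Total nodes = 2 + 5 + 2 + 1 + 1 + 6 = 17

17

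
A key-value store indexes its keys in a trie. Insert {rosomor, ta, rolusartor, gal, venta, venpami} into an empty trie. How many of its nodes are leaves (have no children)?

6

A leaf is a node with no children — equivalently, the end of a word that is not a proper prefix of any other stored word.
Those words: "gal", "rolusartor", "rosomor", "ta", "venpami", "venta"
Leaf count: 6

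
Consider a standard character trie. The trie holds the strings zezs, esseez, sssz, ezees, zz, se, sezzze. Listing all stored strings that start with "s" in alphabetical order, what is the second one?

DFS of the "s" subtree visits, in order: "se", "sezzze", "sssz"
The 2nd is sezzze.

sezzze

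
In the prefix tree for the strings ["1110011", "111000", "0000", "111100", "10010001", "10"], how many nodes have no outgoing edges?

Leaves are exactly the stored words that no other stored word extends.
Those words: "0000", "10010001", "111000", "1110011", "111100"
Leaf count: 5

5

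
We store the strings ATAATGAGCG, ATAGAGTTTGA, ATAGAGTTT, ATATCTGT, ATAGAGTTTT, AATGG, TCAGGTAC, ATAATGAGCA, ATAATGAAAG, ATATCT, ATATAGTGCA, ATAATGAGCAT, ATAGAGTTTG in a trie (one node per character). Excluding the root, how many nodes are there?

Insert word by word; a character creates a node only if that edge doesn't already exist:
  "ATAATGAGCG" → 10 new (A, T, A, A, T, G, A, G, C, G)
  "ATAGAGTTTGA" → prefix "ATA" already present; 8 new (G, A, G, T, T, T, G, A)
  "ATAGAGTTT" → prefix "ATAGAGTTT" already present; 0 new (none)
  "ATATCTGT" → prefix "ATA" already present; 5 new (T, C, T, G, T)
  "ATAGAGTTTT" → prefix "ATAGAGTTT" already present; 1 new (T)
  "AATGG" → prefix "A" already present; 4 new (A, T, G, G)
  "TCAGGTAC" → 8 new (T, C, A, G, G, T, A, C)
  "ATAATGAGCA" → prefix "ATAATGAGC" already present; 1 new (A)
  "ATAATGAAAG" → prefix "ATAATGA" already present; 3 new (A, A, G)
  "ATATCT" → prefix "ATATCT" already present; 0 new (none)
  "ATATAGTGCA" → prefix "ATAT" already present; 6 new (A, G, T, G, C, A)
  "ATAATGAGCAT" → prefix "ATAATGAGCA" already present; 1 new (T)
  "ATAGAGTTTG" → prefix "ATAGAGTTTG" already present; 0 new (none)
Total nodes = 10 + 8 + 0 + 5 + 1 + 4 + 8 + 1 + 3 + 0 + 6 + 1 + 0 = 47

47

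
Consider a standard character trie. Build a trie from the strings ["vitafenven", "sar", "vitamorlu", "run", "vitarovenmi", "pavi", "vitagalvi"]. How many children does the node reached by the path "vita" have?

4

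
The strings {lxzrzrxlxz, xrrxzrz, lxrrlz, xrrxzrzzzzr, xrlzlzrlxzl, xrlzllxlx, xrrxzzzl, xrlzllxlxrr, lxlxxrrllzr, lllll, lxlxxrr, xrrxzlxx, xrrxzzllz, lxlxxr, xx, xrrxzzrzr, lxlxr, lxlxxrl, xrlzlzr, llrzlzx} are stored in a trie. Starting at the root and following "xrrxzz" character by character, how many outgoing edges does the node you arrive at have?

Walk "xrrxzz" from the root, arriving at one node.
Distinct next characters after "xrrxzz": l, r, z.
That node has 3 child edges.

3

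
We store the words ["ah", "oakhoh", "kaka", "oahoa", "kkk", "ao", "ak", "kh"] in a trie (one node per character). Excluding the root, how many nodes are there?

20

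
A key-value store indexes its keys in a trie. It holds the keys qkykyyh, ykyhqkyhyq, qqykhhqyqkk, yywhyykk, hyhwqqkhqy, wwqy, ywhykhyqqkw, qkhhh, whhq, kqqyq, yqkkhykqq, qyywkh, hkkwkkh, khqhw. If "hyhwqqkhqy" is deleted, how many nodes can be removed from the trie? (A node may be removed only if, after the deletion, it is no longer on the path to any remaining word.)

9

Walk "hyhwqqkhqy" from the leaf back toward the root, removing each node that no remaining word uses.
The suffix "yhwqqkhqy" (9 nodes) is used only by "hyhwqqkhqy"; the node for "h" still has the child "k", so pruning stops there.
Nodes removed: 9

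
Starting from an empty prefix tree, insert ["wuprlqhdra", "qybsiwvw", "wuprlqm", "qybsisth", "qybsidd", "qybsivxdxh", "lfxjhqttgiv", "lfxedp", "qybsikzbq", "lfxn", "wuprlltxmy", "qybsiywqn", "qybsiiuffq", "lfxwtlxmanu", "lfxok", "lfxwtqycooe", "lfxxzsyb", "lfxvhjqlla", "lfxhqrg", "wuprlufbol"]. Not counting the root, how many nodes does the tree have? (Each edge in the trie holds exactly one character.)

For each word, the new-node count is its length minus the longest prefix already in the trie:
  "wuprlqhdra" → 10 new (w, u, p, r, l, q, h, d, r, a)
  "qybsiwvw" → 8 new (q, y, b, s, i, w, v, w)
  "wuprlqm" → prefix "wuprlq" already present; 1 new (m)
  "qybsisth" → prefix "qybsi" already present; 3 new (s, t, h)
  "qybsidd" → prefix "qybsi" already present; 2 new (d, d)
  "qybsivxdxh" → prefix "qybsi" already present; 5 new (v, x, d, x, h)
  "lfxjhqttgiv" → 11 new (l, f, x, j, h, q, t, t, g, i, v)
  "lfxedp" → prefix "lfx" already present; 3 new (e, d, p)
  "qybsikzbq" → prefix "qybsi" already present; 4 new (k, z, b, q)
  "lfxn" → prefix "lfx" already present; 1 new (n)
  "wuprlltxmy" → prefix "wuprl" already present; 5 new (l, t, x, m, y)
  "qybsiywqn" → prefix "qybsi" already present; 4 new (y, w, q, n)
  "qybsiiuffq" → prefix "qybsi" already present; 5 new (i, u, f, f, q)
  "lfxwtlxmanu" → prefix "lfx" already present; 8 new (w, t, l, x, m, a, n, u)
  "lfxok" → prefix "lfx" already present; 2 new (o, k)
  "lfxwtqycooe" → prefix "lfxwt" already present; 6 new (q, y, c, o, o, e)
  "lfxxzsyb" → prefix "lfx" already present; 5 new (x, z, s, y, b)
  "lfxvhjqlla" → prefix "lfx" already present; 7 new (v, h, j, q, l, l, a)
  "lfxhqrg" → prefix "lfx" already present; 4 new (h, q, r, g)
  "wuprlufbol" → prefix "wuprl" already present; 5 new (u, f, b, o, l)
Total nodes = 10 + 8 + 1 + 3 + 2 + 5 + 11 + 3 + 4 + 1 + 5 + 4 + 5 + 8 + 2 + 6 + 5 + 7 + 4 + 5 = 99

99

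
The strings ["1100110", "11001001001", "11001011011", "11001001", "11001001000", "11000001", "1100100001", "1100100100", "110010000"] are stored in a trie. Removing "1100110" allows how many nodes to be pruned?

2

After clearing the end-marker at "1100110", prune upward until reaching a node still needed by another word.
The suffix "10" (2 nodes) is used only by "1100110"; the node for "11001" still has the child "0", so pruning stops there.
Nodes removed: 2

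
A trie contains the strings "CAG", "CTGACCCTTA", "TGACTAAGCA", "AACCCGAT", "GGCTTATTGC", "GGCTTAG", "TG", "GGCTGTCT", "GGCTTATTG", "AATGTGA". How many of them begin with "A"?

Traverse to the node for "A", then collect every word in that subtree.
Matches: "AACCCGAT", "AATGTGA"
Count: 2

2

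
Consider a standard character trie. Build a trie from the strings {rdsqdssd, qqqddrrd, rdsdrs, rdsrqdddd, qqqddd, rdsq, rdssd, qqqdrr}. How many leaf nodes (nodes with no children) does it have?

A leaf is a node with no children — equivalently, the end of a word that is not a proper prefix of any other stored word.
Those words: "qqqddd", "qqqddrrd", "qqqdrr", "rdsdrs", "rdsqdssd", "rdsrqdddd", "rdssd"
Leaf count: 7

7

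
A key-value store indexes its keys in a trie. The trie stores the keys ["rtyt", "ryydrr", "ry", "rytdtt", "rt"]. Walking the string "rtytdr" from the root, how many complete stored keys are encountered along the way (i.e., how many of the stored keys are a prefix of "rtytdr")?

Traverse "rtytdr" character by character; count nodes along the way that are marked as word ends.
Prefixes of the query that are stored words: "rt", "rtyt"
Count: 2

2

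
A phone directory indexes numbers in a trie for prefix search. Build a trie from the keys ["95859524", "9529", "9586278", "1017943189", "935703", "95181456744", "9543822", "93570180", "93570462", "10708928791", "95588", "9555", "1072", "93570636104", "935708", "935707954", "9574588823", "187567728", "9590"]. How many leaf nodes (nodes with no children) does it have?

Leaves are exactly the stored words that no other stored word extends.
Those words: "1017943189", "10708928791", "1072", "187567728", "93570180", "935703", "93570462", "93570636104", "935707954", "935708", "95181456744", "9529", "9543822", "9555", "95588", "9574588823", "95859524", "9586278", "9590"
Leaf count: 19

19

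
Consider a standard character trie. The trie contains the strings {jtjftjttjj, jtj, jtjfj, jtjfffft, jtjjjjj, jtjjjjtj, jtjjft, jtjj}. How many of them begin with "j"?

Traverse to the node for "j", then collect every word in that subtree.
Matches: "jtj", "jtjfffft", "jtjfj", "jtjftjttjj", "jtjj", "jtjjft", "jtjjjjj", "jtjjjjtj"
Count: 8

8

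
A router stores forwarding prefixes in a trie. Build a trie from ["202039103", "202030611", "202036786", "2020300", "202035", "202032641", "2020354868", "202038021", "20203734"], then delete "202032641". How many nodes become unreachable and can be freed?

4

Walk "202032641" from the leaf back toward the root, removing each node that no remaining word uses.
The suffix "2641" (4 nodes) is used only by "202032641"; the node for "20203" still has the child "9", so pruning stops there.
Nodes removed: 4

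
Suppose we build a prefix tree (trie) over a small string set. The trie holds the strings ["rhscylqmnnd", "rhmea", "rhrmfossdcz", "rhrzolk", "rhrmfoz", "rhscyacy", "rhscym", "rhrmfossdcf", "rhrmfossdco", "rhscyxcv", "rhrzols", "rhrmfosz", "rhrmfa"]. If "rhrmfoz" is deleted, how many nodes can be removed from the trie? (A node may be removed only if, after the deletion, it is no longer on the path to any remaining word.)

A node on "rhrmfoz"'s path can go only if nothing else ends at it or branches off below it.
The suffix "z" (1 node) is used only by "rhrmfoz"; the node for "rhrmfo" still has the child "s", so pruning stops there.
Nodes removed: 1

1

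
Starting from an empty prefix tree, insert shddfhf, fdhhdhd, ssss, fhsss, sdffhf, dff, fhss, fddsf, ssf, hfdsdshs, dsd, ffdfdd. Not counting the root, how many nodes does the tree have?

48

For each word, the new-node count is its length minus the longest prefix already in the trie:
  "shddfhf" → 7 new (s, h, d, d, f, h, f)
  "fdhhdhd" → 7 new (f, d, h, h, d, h, d)
  "ssss" → prefix "s" already present; 3 new (s, s, s)
  "fhsss" → prefix "f" already present; 4 new (h, s, s, s)
  "sdffhf" → prefix "s" already present; 5 new (d, f, f, h, f)
  "dff" → 3 new (d, f, f)
  "fhss" → prefix "fhss" already present; 0 new (none)
  "fddsf" → prefix "fd" already present; 3 new (d, s, f)
  "ssf" → prefix "ss" already present; 1 new (f)
  "hfdsdshs" → 8 new (h, f, d, s, d, s, h, s)
  "dsd" → prefix "d" already present; 2 new (s, d)
  "ffdfdd" → prefix "f" already present; 5 new (f, d, f, d, d)
Total nodes = 7 + 7 + 3 + 4 + 5 + 3 + 0 + 3 + 1 + 8 + 2 + 5 = 48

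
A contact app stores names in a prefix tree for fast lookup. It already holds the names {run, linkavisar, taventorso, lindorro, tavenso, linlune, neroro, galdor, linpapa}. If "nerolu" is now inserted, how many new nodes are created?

Walking "nerolu" from the root, the first 4 characters ("nero") follow existing edges; "l" is the first miss.
Each of the 2 remaining characters creates one node.

2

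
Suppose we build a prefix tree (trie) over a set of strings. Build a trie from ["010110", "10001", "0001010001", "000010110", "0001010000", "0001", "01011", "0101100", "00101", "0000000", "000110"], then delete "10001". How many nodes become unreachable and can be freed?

5

A node on "10001"'s path can go only if nothing else ends at it or branches off below it.
No other word shares any prefix with "10001", so all 5 of its nodes go.
Nodes removed: 5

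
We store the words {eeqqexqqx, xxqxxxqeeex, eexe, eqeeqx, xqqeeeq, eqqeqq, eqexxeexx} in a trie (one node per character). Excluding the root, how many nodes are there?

For each word, the new-node count is its length minus the longest prefix already in the trie:
  "eeqqexqqx" → 9 new (e, e, q, q, e, x, q, q, x)
  "xxqxxxqeeex" → 11 new (x, x, q, x, x, x, q, e, e, e, x)
  "eexe" → prefix "ee" already present; 2 new (x, e)
  "eqeeqx" → prefix "e" already present; 5 new (q, e, e, q, x)
  "xqqeeeq" → prefix "x" already present; 6 new (q, q, e, e, e, q)
  "eqqeqq" → prefix "eq" already present; 4 new (q, e, q, q)
  "eqexxeexx" → prefix "eqe" already present; 6 new (x, x, e, e, x, x)
Total nodes = 9 + 11 + 2 + 5 + 6 + 4 + 6 = 43

43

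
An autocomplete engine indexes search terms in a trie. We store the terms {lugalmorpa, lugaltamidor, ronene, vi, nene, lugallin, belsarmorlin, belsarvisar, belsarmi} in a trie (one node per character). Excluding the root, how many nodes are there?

Trace insertions, counting only characters that open a new branch:
  "lugalmorpa" → 10 new (l, u, g, a, l, m, o, r, p, a)
  "lugaltamidor" → prefix "lugal" already present; 7 new (t, a, m, i, d, o, r)
  "ronene" → 6 new (r, o, n, e, n, e)
  "vi" → 2 new (v, i)
  "nene" → 4 new (n, e, n, e)
  "lugallin" → prefix "lugal" already present; 3 new (l, i, n)
  "belsarmorlin" → 12 new (b, e, l, s, a, r, m, o, r, l, i, n)
  "belsarvisar" → prefix "belsar" already present; 5 new (v, i, s, a, r)
  "belsarmi" → prefix "belsarm" already present; 1 new (i)
Total nodes = 10 + 7 + 6 + 2 + 4 + 3 + 12 + 5 + 1 = 50

50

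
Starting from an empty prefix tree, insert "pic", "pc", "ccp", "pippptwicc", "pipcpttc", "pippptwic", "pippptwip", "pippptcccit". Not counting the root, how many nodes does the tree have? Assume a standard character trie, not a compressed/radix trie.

Trace insertions, counting only characters that open a new branch:
  "pic" → 3 new (p, i, c)
  "pc" → prefix "p" already present; 1 new (c)
  "ccp" → 3 new (c, c, p)
  "pippptwicc" → prefix "pi" already present; 8 new (p, p, p, t, w, i, c, c)
  "pipcpttc" → prefix "pip" already present; 5 new (c, p, t, t, c)
  "pippptwic" → prefix "pippptwic" already present; 0 new (none)
  "pippptwip" → prefix "pippptwi" already present; 1 new (p)
  "pippptcccit" → prefix "pipppt" already present; 5 new (c, c, c, i, t)
Total nodes = 3 + 1 + 3 + 8 + 5 + 0 + 1 + 5 = 26

26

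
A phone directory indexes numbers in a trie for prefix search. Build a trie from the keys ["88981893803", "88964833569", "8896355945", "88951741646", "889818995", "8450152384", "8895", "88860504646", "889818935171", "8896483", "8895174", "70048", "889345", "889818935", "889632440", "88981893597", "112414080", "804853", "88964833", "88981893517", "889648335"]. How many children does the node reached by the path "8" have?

The children of the "8" node are the distinct next characters among strings starting with "8".
Characters that immediately follow "8" among the stored strings: {0, 4, 8}.
That node has 3 child edges.

3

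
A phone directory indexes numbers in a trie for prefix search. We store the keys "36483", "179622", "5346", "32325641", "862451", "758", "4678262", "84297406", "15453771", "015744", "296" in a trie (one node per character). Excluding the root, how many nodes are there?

61

Trace insertions, counting only characters that open a new branch:
  "36483" → 5 new (3, 6, 4, 8, 3)
  "179622" → 6 new (1, 7, 9, 6, 2, 2)
  "5346" → 4 new (5, 3, 4, 6)
  "32325641" → prefix "3" already present; 7 new (2, 3, 2, 5, 6, 4, 1)
  "862451" → 6 new (8, 6, 2, 4, 5, 1)
  "758" → 3 new (7, 5, 8)
  "4678262" → 7 new (4, 6, 7, 8, 2, 6, 2)
  "84297406" → prefix "8" already present; 7 new (4, 2, 9, 7, 4, 0, 6)
  "15453771" → prefix "1" already present; 7 new (5, 4, 5, 3, 7, 7, 1)
  "015744" → 6 new (0, 1, 5, 7, 4, 4)
  "296" → 3 new (2, 9, 6)
Total nodes = 5 + 6 + 4 + 7 + 6 + 3 + 7 + 7 + 7 + 6 + 3 = 61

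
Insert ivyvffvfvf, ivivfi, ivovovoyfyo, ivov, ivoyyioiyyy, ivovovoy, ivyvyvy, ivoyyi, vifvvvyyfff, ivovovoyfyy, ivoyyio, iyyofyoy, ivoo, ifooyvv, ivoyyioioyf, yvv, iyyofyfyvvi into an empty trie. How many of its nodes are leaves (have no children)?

A leaf is a node with no children — equivalently, the end of a word that is not a proper prefix of any other stored word.
Those words: "ifooyvv", "ivivfi", "ivoo", "ivovovoyfyo", "ivovovoyfyy", "ivoyyioioyf", "ivoyyioiyyy", "ivyvffvfvf", "ivyvyvy", "iyyofyfyvvi", "iyyofyoy", "vifvvvyyfff", "yvv"
Leaf count: 13

13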